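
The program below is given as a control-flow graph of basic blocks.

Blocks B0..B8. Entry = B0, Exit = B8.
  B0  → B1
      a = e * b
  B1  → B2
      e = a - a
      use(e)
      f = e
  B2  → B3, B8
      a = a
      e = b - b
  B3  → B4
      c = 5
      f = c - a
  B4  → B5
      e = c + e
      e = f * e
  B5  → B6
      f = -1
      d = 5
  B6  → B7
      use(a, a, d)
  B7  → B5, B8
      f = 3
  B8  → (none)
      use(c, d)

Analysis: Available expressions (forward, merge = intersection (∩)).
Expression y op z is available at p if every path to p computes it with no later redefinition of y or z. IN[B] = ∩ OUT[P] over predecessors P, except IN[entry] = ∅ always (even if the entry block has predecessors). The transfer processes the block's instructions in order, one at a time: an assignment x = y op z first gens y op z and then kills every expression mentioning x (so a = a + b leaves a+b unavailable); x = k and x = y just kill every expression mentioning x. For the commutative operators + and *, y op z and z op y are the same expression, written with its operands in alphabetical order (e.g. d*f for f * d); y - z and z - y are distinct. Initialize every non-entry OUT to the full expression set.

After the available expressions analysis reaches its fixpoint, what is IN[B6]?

Answer: {b-b, c-a}

Derivation:
Fixpoint table:
  B0:  IN={}  OUT={b*e}
  B1:  IN={b*e}  OUT={a-a}
  B2:  IN={a-a}  OUT={b-b}
  B3:  IN={b-b}  OUT={b-b, c-a}
  B4:  IN={b-b, c-a}  OUT={b-b, c-a}
  B5:  IN={b-b, c-a}  OUT={b-b, c-a}
  B6:  IN={b-b, c-a}  OUT={b-b, c-a}
  B7:  IN={b-b, c-a}  OUT={b-b, c-a}
  B8:  IN={b-b}  OUT={b-b}

Merge at B6: IN[B6] = OUT[B5] = {b-b, c-a}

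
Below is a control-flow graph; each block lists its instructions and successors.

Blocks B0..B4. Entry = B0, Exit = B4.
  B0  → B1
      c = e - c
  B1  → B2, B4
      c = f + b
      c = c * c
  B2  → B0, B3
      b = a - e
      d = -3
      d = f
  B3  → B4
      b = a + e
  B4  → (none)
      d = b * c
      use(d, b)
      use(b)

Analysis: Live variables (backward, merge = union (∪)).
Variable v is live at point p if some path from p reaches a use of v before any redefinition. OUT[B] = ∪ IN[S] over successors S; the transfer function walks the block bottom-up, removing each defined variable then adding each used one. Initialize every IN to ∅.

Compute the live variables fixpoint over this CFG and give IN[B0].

Answer: {a, b, c, e, f}

Working:
Per-block solution:
  B0:   IN={a, b, c, e, f}   OUT={a, b, e, f}
  B1:   IN={a, b, e, f}   OUT={a, b, c, e, f}
  B2:   IN={a, c, e, f}   OUT={a, b, c, e, f}
  B3:   IN={a, c, e}   OUT={b, c}
  B4:   IN={b, c}   OUT={}

Merge at B0: OUT[B0] = IN[B1] = {a, b, e, f}
Applying B0's transfer function to that OUT value gives IN[B0] (row B0 above).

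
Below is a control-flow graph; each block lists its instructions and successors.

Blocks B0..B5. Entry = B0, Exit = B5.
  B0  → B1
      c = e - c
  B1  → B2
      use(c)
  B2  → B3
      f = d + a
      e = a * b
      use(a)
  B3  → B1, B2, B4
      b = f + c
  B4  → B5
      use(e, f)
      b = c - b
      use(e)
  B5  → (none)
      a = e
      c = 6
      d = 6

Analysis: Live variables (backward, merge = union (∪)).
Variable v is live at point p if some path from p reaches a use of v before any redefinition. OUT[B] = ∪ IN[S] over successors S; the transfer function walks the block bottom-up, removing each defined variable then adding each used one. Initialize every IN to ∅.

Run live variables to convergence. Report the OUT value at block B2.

Answer: {a, c, d, e, f}

Derivation:
Fixpoint table:
  B0:  IN={a, b, c, d, e}  OUT={a, b, c, d}
  B1:  IN={a, b, c, d}  OUT={a, b, c, d}
  B2:  IN={a, b, c, d}  OUT={a, c, d, e, f}
  B3:  IN={a, c, d, e, f}  OUT={a, b, c, d, e, f}
  B4:  IN={b, c, e, f}  OUT={e}
  B5:  IN={e}  OUT={}

Merge at B2: OUT[B2] = IN[B3] = {a, c, d, e, f}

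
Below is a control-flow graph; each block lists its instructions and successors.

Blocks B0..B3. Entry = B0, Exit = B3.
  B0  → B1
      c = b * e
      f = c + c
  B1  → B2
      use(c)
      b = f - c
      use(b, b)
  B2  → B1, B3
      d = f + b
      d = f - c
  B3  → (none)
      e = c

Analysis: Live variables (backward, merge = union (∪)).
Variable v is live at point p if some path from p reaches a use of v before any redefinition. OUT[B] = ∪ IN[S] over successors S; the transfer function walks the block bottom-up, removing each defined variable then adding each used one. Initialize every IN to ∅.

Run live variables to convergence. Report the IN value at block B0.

Per-block solution:
  B0: | IN={b, e} | OUT={c, f}
  B1: | IN={c, f} | OUT={b, c, f}
  B2: | IN={b, c, f} | OUT={c, f}
  B3: | IN={c} | OUT={}

Merge at B0: OUT[B0] = IN[B1] = {c, f}
Applying B0's transfer function to that OUT value gives IN[B0] (row B0 above).

Answer: {b, e}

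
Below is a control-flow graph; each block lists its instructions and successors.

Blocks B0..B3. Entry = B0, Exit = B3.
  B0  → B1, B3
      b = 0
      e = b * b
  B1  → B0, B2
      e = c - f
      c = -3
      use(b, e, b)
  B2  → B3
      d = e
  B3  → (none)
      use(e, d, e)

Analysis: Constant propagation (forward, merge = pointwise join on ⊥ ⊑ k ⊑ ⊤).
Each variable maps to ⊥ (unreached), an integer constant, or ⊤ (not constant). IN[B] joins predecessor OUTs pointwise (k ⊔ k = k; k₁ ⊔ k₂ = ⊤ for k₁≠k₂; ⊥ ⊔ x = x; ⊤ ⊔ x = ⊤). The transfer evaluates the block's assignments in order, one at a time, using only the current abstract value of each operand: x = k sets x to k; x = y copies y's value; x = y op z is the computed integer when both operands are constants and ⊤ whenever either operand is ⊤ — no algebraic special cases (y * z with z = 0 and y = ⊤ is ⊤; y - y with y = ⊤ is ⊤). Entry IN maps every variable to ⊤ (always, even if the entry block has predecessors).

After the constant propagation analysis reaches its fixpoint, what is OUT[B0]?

Fixpoint table:
  B0:   IN=(all ⊤)   OUT={b:0, e:0; rest ⊤}
  B1:   IN={b:0, e:0; rest ⊤}   OUT={b:0, c:-3; rest ⊤}
  B2:   IN={b:0, c:-3; rest ⊤}   OUT={b:0, c:-3; rest ⊤}
  B3:   IN={b:0; rest ⊤}   OUT={b:0; rest ⊤}

Merge at B0 (entry node, so the boundary value (all ⊤) is joined with the incoming edge(s)): IN[B0] = (all ⊤) ⊔ OUT[B1] = {a: ⊤, b: ⊤, c: ⊤, d: ⊤, e: ⊤, f: ⊤}
Applying B0's transfer function to that IN value gives OUT[B0] (row B0 above).

Answer: {a: ⊤, b: 0, c: ⊤, d: ⊤, e: 0, f: ⊤}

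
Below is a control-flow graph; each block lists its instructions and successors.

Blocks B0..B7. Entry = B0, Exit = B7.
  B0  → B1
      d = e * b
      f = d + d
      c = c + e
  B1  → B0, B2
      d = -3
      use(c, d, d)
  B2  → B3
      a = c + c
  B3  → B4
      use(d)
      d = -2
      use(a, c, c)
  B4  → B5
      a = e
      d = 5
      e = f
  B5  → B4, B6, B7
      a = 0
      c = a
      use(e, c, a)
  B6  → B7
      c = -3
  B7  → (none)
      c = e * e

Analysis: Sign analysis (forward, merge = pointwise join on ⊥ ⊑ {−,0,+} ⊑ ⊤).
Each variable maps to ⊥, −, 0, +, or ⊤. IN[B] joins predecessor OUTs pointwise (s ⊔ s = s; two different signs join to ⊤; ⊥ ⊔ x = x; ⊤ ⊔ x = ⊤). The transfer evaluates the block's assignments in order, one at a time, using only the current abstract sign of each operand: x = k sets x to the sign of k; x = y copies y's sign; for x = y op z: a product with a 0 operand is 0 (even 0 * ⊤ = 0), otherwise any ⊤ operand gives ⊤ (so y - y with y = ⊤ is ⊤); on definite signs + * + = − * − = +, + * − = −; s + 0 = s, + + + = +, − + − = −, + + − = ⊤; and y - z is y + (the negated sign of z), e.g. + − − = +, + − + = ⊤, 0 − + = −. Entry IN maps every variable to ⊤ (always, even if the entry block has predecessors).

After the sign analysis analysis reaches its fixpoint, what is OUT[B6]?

Per-block solution:
  B0: | IN=(all ⊤) | OUT=(all ⊤)
  B1: | IN=(all ⊤) | OUT={d:-; rest ⊤}
  B2: | IN={d:-; rest ⊤} | OUT={d:-; rest ⊤}
  B3: | IN={d:-; rest ⊤} | OUT={d:-; rest ⊤}
  B4: | IN=(all ⊤) | OUT={d:+; rest ⊤}
  B5: | IN={d:+; rest ⊤} | OUT={a:0, c:0, d:+; rest ⊤}
  B6: | IN={a:0, c:0, d:+; rest ⊤} | OUT={a:0, c:-, d:+; rest ⊤}
  B7: | IN={a:0, d:+; rest ⊤} | OUT={a:0, d:+; rest ⊤}

Merge at B6: IN[B6] = OUT[B5] = {a: 0, b: ⊤, c: 0, d: +, e: ⊤, f: ⊤}
Applying B6's transfer function to that IN value gives OUT[B6] (row B6 above).

Answer: {a: 0, b: ⊤, c: -, d: +, e: ⊤, f: ⊤}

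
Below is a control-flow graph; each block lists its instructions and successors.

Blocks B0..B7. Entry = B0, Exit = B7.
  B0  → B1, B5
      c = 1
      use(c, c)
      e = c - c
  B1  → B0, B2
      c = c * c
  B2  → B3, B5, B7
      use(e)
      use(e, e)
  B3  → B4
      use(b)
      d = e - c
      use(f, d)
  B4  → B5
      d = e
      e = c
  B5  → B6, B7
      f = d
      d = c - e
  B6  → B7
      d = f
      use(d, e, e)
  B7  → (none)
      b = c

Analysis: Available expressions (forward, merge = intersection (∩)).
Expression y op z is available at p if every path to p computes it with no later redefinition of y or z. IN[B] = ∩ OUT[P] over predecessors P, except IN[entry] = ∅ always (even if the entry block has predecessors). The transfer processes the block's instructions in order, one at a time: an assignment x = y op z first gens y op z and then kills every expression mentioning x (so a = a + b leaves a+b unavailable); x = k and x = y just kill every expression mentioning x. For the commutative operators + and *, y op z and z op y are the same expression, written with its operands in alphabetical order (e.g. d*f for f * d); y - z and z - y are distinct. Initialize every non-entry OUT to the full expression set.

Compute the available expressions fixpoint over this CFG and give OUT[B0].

Per-block solution:
  B0: | IN={} | OUT={c-c}
  B1: | IN={c-c} | OUT={}
  B2: | IN={} | OUT={}
  B3: | IN={} | OUT={e-c}
  B4: | IN={e-c} | OUT={}
  B5: | IN={} | OUT={c-e}
  B6: | IN={c-e} | OUT={c-e}
  B7: | IN={} | OUT={}

Merge at B0 (entry node, so the boundary value {} is joined with the incoming edge(s)): IN[B0] = {} ∩ OUT[B1] = {}
Applying B0's transfer function to that IN value gives OUT[B0] (row B0 above).

Answer: {c-c}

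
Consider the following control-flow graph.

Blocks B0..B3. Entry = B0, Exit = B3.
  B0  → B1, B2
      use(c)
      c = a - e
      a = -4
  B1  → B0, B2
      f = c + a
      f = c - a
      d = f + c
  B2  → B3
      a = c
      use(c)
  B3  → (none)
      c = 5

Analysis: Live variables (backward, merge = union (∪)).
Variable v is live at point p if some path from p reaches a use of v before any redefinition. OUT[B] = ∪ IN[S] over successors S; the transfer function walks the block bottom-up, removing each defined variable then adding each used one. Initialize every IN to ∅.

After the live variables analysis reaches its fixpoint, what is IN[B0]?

Fixpoint table:
  B0:  IN={a, c, e}  OUT={a, c, e}
  B1:  IN={a, c, e}  OUT={a, c, e}
  B2:  IN={c}  OUT={}
  B3:  IN={}  OUT={}

Merge at B0: OUT[B0] = IN[B1] ⊔ IN[B2] = {a, c, e}
Applying B0's transfer function to that OUT value gives IN[B0] (row B0 above).

Answer: {a, c, e}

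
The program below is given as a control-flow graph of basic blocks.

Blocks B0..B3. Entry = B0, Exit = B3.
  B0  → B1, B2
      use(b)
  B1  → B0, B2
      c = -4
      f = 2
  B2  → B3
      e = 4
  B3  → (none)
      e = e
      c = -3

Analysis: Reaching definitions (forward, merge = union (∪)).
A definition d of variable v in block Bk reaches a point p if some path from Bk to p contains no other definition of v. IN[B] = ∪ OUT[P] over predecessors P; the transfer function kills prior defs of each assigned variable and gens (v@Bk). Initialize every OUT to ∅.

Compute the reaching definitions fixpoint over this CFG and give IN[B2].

Answer: {c@B1, f@B1}

Derivation:
Converged values:
  B0: | IN={c@B1, f@B1} | OUT={c@B1, f@B1}
  B1: | IN={c@B1, f@B1} | OUT={c@B1, f@B1}
  B2: | IN={c@B1, f@B1} | OUT={c@B1, e@B2, f@B1}
  B3: | IN={c@B1, e@B2, f@B1} | OUT={c@B3, e@B3, f@B1}

Merge at B2: IN[B2] = OUT[B0] ⊔ OUT[B1] = {c@B1, f@B1}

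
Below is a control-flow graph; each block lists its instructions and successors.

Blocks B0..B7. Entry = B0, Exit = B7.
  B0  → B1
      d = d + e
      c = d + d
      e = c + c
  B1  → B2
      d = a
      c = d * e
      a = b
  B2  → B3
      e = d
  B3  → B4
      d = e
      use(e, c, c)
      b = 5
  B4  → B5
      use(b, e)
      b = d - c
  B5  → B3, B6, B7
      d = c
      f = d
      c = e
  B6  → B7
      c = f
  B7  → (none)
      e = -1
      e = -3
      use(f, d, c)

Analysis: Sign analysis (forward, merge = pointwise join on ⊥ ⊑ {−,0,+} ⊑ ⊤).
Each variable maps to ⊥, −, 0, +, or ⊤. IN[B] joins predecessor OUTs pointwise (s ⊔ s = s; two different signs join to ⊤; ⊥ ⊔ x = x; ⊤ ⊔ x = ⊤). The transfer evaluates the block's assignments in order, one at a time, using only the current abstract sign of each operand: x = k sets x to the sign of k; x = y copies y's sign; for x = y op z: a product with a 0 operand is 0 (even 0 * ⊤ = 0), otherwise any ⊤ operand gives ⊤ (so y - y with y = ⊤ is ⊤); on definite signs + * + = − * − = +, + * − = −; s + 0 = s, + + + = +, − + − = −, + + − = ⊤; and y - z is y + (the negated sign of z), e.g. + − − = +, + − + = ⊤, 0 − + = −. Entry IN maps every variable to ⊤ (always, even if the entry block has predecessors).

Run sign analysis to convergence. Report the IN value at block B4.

Per-block solution:
  B0:  IN=(all ⊤)  OUT=(all ⊤)
  B1:  IN=(all ⊤)  OUT=(all ⊤)
  B2:  IN=(all ⊤)  OUT=(all ⊤)
  B3:  IN=(all ⊤)  OUT={b:+; rest ⊤}
  B4:  IN={b:+; rest ⊤}  OUT=(all ⊤)
  B5:  IN=(all ⊤)  OUT=(all ⊤)
  B6:  IN=(all ⊤)  OUT=(all ⊤)
  B7:  IN=(all ⊤)  OUT={e:-; rest ⊤}

Merge at B4: IN[B4] = OUT[B3] = {a: ⊤, b: +, c: ⊤, d: ⊤, e: ⊤, f: ⊤}

Answer: {a: ⊤, b: +, c: ⊤, d: ⊤, e: ⊤, f: ⊤}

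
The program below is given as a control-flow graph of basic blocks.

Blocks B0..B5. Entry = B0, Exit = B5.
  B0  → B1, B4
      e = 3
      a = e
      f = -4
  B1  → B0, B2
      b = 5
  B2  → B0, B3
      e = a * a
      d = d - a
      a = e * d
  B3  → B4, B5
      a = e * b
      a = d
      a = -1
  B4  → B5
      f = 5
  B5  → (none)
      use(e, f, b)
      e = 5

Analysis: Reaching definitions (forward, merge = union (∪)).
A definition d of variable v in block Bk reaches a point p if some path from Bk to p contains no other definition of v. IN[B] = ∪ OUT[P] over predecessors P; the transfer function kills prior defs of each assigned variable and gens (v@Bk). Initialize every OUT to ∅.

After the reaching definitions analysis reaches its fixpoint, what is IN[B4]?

Fixpoint table:
  B0:   IN={a@B0, a@B2, b@B1, d@B2, e@B0, e@B2, f@B0}   OUT={a@B0, b@B1, d@B2, e@B0, f@B0}
  B1:   IN={a@B0, b@B1, d@B2, e@B0, f@B0}   OUT={a@B0, b@B1, d@B2, e@B0, f@B0}
  B2:   IN={a@B0, b@B1, d@B2, e@B0, f@B0}   OUT={a@B2, b@B1, d@B2, e@B2, f@B0}
  B3:   IN={a@B2, b@B1, d@B2, e@B2, f@B0}   OUT={a@B3, b@B1, d@B2, e@B2, f@B0}
  B4:   IN={a@B0, a@B3, b@B1, d@B2, e@B0, e@B2, f@B0}   OUT={a@B0, a@B3, b@B1, d@B2, e@B0, e@B2, f@B4}
  B5:   IN={a@B0, a@B3, b@B1, d@B2, e@B0, e@B2, f@B0, f@B4}   OUT={a@B0, a@B3, b@B1, d@B2, e@B5, f@B0, f@B4}

Merge at B4: IN[B4] = OUT[B0] ⊔ OUT[B3] = {a@B0, a@B3, b@B1, d@B2, e@B0, e@B2, f@B0}

Answer: {a@B0, a@B3, b@B1, d@B2, e@B0, e@B2, f@B0}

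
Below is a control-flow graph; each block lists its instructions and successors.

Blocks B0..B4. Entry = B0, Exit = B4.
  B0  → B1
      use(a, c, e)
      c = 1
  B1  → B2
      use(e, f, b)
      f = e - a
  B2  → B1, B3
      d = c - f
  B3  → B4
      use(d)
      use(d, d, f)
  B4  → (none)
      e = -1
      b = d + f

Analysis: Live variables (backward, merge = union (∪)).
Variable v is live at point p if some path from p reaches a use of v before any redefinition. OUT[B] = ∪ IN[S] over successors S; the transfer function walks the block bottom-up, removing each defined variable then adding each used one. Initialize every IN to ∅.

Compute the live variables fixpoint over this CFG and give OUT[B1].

Answer: {a, b, c, e, f}

Derivation:
Fixpoint table:
  B0:   IN={a, b, c, e, f}   OUT={a, b, c, e, f}
  B1:   IN={a, b, c, e, f}   OUT={a, b, c, e, f}
  B2:   IN={a, b, c, e, f}   OUT={a, b, c, d, e, f}
  B3:   IN={d, f}   OUT={d, f}
  B4:   IN={d, f}   OUT={}

Merge at B1: OUT[B1] = IN[B2] = {a, b, c, e, f}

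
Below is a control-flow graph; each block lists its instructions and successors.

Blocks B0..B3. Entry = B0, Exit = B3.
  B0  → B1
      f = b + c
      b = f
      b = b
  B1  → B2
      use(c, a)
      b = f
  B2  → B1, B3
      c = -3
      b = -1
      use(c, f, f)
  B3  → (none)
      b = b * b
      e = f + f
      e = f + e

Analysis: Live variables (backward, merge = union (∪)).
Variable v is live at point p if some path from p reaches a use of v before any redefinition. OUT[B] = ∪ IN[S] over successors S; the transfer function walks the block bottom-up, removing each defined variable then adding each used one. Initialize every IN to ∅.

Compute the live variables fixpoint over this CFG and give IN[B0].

Answer: {a, b, c}

Working:
Per-block solution:
  B0: | IN={a, b, c} | OUT={a, c, f}
  B1: | IN={a, c, f} | OUT={a, f}
  B2: | IN={a, f} | OUT={a, b, c, f}
  B3: | IN={b, f} | OUT={}

Merge at B0: OUT[B0] = IN[B1] = {a, c, f}
Applying B0's transfer function to that OUT value gives IN[B0] (row B0 above).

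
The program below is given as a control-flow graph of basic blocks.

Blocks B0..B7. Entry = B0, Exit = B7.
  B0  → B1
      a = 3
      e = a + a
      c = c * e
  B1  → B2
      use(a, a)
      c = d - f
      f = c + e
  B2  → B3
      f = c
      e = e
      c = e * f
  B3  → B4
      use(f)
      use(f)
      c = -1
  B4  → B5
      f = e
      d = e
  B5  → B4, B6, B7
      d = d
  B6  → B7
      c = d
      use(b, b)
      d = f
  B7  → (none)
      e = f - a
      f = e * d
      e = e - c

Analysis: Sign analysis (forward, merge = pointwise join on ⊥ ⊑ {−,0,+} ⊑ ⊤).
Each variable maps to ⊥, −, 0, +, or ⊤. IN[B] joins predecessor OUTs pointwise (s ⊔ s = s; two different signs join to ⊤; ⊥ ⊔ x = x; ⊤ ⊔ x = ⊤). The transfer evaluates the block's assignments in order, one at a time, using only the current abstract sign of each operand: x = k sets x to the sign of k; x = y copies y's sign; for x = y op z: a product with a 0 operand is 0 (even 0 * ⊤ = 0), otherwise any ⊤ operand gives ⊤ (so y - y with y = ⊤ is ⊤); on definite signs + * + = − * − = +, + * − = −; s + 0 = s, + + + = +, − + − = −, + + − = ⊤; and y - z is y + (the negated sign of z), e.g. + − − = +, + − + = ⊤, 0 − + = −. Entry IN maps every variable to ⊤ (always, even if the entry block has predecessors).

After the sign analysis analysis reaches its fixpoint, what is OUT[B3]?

Fixpoint table:
  B0:   IN=(all ⊤)   OUT={a:+, e:+; rest ⊤}
  B1:   IN={a:+, e:+; rest ⊤}   OUT={a:+, e:+; rest ⊤}
  B2:   IN={a:+, e:+; rest ⊤}   OUT={a:+, e:+; rest ⊤}
  B3:   IN={a:+, e:+; rest ⊤}   OUT={a:+, c:-, e:+; rest ⊤}
  B4:   IN={a:+, c:-, e:+; rest ⊤}   OUT={a:+, c:-, d:+, e:+, f:+; rest ⊤}
  B5:   IN={a:+, c:-, d:+, e:+, f:+; rest ⊤}   OUT={a:+, c:-, d:+, e:+, f:+; rest ⊤}
  B6:   IN={a:+, c:-, d:+, e:+, f:+; rest ⊤}   OUT={a:+, c:+, d:+, e:+, f:+; rest ⊤}
  B7:   IN={a:+, d:+, e:+, f:+; rest ⊤}   OUT={a:+, d:+; rest ⊤}

Merge at B3: IN[B3] = OUT[B2] = {a: +, b: ⊤, c: ⊤, d: ⊤, e: +, f: ⊤}
Applying B3's transfer function to that IN value gives OUT[B3] (row B3 above).

Answer: {a: +, b: ⊤, c: -, d: ⊤, e: +, f: ⊤}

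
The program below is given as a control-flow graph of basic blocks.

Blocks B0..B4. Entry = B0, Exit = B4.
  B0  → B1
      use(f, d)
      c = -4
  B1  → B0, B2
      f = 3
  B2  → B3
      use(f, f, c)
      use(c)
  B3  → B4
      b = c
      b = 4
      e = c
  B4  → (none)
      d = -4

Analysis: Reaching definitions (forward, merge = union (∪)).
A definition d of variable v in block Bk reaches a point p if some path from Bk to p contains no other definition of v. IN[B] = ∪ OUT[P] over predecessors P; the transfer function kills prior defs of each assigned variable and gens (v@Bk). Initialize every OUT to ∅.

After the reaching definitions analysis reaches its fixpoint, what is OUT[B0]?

Answer: {c@B0, f@B1}

Working:
Converged values:
  B0: | IN={c@B0, f@B1} | OUT={c@B0, f@B1}
  B1: | IN={c@B0, f@B1} | OUT={c@B0, f@B1}
  B2: | IN={c@B0, f@B1} | OUT={c@B0, f@B1}
  B3: | IN={c@B0, f@B1} | OUT={b@B3, c@B0, e@B3, f@B1}
  B4: | IN={b@B3, c@B0, e@B3, f@B1} | OUT={b@B3, c@B0, d@B4, e@B3, f@B1}

Merge at B0 (entry node, so the boundary value {} is joined with the incoming edge(s)): IN[B0] = {} ⊔ OUT[B1] = {c@B0, f@B1}
Applying B0's transfer function to that IN value gives OUT[B0] (row B0 above).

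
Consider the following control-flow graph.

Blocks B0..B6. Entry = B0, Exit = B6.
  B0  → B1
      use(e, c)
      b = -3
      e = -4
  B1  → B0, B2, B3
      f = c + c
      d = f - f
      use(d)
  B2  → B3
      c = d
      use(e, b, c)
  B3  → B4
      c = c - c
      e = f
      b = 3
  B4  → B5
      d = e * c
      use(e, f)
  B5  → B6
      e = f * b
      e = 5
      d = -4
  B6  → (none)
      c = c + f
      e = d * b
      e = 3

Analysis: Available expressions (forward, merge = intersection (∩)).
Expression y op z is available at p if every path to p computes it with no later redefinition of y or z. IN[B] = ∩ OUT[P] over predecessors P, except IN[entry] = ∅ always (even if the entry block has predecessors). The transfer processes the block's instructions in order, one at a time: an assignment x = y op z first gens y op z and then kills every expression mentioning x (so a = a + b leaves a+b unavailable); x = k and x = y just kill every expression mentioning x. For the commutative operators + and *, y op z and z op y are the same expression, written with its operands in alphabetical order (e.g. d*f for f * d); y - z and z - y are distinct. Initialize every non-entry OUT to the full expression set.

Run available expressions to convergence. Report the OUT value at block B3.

Converged values:
  B0:  IN={}  OUT={}
  B1:  IN={}  OUT={c+c, f-f}
  B2:  IN={c+c, f-f}  OUT={f-f}
  B3:  IN={f-f}  OUT={f-f}
  B4:  IN={f-f}  OUT={c*e, f-f}
  B5:  IN={c*e, f-f}  OUT={b*f, f-f}
  B6:  IN={b*f, f-f}  OUT={b*d, b*f, f-f}

Merge at B3: IN[B3] = OUT[B1] ∩ OUT[B2] = {f-f}
Applying B3's transfer function to that IN value gives OUT[B3] (row B3 above).

Answer: {f-f}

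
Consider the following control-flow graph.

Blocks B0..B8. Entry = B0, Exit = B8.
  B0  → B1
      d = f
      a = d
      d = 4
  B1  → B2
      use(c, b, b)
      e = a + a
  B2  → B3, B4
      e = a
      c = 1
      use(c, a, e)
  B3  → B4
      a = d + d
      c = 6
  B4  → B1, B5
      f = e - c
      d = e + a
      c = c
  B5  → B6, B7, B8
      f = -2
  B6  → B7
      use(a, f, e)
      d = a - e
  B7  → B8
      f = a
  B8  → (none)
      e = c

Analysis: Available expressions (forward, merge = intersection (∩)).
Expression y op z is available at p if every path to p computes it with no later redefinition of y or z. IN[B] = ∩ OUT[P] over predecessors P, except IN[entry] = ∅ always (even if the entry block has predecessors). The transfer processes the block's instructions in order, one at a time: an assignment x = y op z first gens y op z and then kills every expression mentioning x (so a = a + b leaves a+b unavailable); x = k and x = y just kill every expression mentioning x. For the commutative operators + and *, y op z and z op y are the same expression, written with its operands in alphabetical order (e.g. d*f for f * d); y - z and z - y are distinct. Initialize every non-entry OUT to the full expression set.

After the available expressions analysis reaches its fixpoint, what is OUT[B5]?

Answer: {a+e}

Derivation:
Per-block solution:
  B0:   IN={}   OUT={}
  B1:   IN={}   OUT={a+a}
  B2:   IN={a+a}   OUT={a+a}
  B3:   IN={a+a}   OUT={d+d}
  B4:   IN={}   OUT={a+e}
  B5:   IN={a+e}   OUT={a+e}
  B6:   IN={a+e}   OUT={a+e, a-e}
  B7:   IN={a+e}   OUT={a+e}
  B8:   IN={a+e}   OUT={}

Merge at B5: IN[B5] = OUT[B4] = {a+e}
Applying B5's transfer function to that IN value gives OUT[B5] (row B5 above).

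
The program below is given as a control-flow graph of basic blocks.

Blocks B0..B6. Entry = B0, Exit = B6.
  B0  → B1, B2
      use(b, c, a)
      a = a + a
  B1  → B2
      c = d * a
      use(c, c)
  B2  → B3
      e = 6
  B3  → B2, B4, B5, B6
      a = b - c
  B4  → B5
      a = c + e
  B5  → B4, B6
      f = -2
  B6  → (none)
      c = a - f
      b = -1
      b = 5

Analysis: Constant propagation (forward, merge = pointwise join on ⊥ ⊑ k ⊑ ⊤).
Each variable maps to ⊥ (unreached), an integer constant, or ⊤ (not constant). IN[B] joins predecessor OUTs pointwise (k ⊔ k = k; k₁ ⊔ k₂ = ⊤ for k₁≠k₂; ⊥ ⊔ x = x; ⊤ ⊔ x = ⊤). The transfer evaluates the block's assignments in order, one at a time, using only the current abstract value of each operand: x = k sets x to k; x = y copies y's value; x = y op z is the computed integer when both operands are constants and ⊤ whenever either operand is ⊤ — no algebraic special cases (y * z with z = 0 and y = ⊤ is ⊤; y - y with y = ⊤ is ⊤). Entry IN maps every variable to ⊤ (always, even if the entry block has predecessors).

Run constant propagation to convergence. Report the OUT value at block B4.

Answer: {a: ⊤, b: ⊤, c: ⊤, d: ⊤, e: 6, f: ⊤}

Trace:
Converged values:
  B0:   IN=(all ⊤)   OUT=(all ⊤)
  B1:   IN=(all ⊤)   OUT=(all ⊤)
  B2:   IN=(all ⊤)   OUT={e:6; rest ⊤}
  B3:   IN={e:6; rest ⊤}   OUT={e:6; rest ⊤}
  B4:   IN={e:6; rest ⊤}   OUT={e:6; rest ⊤}
  B5:   IN={e:6; rest ⊤}   OUT={e:6, f:-2; rest ⊤}
  B6:   IN={e:6; rest ⊤}   OUT={b:5, e:6; rest ⊤}

Merge at B4: IN[B4] = OUT[B3] ⊔ OUT[B5] = {a: ⊤, b: ⊤, c: ⊤, d: ⊤, e: 6, f: ⊤}
Applying B4's transfer function to that IN value gives OUT[B4] (row B4 above).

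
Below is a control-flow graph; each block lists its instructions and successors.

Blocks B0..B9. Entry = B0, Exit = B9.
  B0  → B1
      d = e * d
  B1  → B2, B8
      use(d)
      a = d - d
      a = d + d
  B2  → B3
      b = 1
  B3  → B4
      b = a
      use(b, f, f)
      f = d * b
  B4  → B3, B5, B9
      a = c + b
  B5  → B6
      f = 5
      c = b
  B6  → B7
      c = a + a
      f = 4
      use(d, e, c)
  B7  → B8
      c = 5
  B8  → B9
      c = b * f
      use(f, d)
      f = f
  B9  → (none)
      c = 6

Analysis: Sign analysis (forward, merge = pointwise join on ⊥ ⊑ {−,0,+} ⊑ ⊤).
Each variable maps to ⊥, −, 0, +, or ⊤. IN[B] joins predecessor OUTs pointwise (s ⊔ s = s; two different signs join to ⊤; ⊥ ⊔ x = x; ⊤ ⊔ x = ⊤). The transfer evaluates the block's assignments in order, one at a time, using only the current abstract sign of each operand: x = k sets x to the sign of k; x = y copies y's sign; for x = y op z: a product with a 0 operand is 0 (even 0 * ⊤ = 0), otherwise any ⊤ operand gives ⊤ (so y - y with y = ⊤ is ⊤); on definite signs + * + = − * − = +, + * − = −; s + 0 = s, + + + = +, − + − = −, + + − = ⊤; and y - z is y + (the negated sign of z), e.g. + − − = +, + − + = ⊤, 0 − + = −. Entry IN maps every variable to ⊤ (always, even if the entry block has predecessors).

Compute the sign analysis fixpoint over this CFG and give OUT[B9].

Answer: {a: ⊤, b: ⊤, c: +, d: ⊤, e: ⊤, f: ⊤}

Working:
Per-block solution:
  B0:  IN=(all ⊤)  OUT=(all ⊤)
  B1:  IN=(all ⊤)  OUT=(all ⊤)
  B2:  IN=(all ⊤)  OUT={b:+; rest ⊤}
  B3:  IN=(all ⊤)  OUT=(all ⊤)
  B4:  IN=(all ⊤)  OUT=(all ⊤)
  B5:  IN=(all ⊤)  OUT={f:+; rest ⊤}
  B6:  IN={f:+; rest ⊤}  OUT={f:+; rest ⊤}
  B7:  IN={f:+; rest ⊤}  OUT={c:+, f:+; rest ⊤}
  B8:  IN=(all ⊤)  OUT=(all ⊤)
  B9:  IN=(all ⊤)  OUT={c:+; rest ⊤}

Merge at B9: IN[B9] = OUT[B4] ⊔ OUT[B8] = {a: ⊤, b: ⊤, c: ⊤, d: ⊤, e: ⊤, f: ⊤}
Applying B9's transfer function to that IN value gives OUT[B9] (row B9 above).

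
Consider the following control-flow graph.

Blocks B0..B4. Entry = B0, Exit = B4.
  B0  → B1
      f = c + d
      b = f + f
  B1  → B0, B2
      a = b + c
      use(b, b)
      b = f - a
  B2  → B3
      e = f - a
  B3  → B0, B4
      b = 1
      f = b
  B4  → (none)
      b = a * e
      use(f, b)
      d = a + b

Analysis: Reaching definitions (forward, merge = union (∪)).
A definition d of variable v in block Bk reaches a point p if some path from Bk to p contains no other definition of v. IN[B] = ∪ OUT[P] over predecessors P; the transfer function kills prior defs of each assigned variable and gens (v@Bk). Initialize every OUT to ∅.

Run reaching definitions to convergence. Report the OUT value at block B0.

Converged values:
  B0:  IN={a@B1, b@B1, b@B3, e@B2, f@B0, f@B3}  OUT={a@B1, b@B0, e@B2, f@B0}
  B1:  IN={a@B1, b@B0, e@B2, f@B0}  OUT={a@B1, b@B1, e@B2, f@B0}
  B2:  IN={a@B1, b@B1, e@B2, f@B0}  OUT={a@B1, b@B1, e@B2, f@B0}
  B3:  IN={a@B1, b@B1, e@B2, f@B0}  OUT={a@B1, b@B3, e@B2, f@B3}
  B4:  IN={a@B1, b@B3, e@B2, f@B3}  OUT={a@B1, b@B4, d@B4, e@B2, f@B3}

Merge at B0 (entry node, so the boundary value {} is joined with the incoming edge(s)): IN[B0] = {} ⊔ OUT[B1] ⊔ OUT[B3] = {a@B1, b@B1, b@B3, e@B2, f@B0, f@B3}
Applying B0's transfer function to that IN value gives OUT[B0] (row B0 above).

Answer: {a@B1, b@B0, e@B2, f@B0}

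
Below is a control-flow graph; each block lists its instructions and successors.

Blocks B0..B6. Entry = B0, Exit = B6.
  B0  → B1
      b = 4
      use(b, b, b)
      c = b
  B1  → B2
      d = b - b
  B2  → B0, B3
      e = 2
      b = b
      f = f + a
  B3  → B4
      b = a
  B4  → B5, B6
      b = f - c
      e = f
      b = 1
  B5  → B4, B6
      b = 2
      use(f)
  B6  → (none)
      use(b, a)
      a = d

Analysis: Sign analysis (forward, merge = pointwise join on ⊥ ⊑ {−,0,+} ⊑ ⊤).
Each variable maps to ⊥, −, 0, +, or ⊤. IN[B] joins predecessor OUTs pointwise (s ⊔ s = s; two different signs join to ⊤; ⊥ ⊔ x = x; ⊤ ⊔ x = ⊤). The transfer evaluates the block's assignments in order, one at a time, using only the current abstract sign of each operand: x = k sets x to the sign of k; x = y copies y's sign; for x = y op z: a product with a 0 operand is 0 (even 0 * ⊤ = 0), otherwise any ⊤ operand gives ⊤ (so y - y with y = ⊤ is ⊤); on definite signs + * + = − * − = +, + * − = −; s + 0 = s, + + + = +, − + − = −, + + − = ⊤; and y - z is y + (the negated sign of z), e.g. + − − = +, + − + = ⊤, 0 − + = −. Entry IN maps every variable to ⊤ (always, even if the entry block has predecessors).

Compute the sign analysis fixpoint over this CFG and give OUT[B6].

Answer: {a: ⊤, b: +, c: +, d: ⊤, e: ⊤, f: ⊤}

Trace:
Per-block solution:
  B0:   IN=(all ⊤)   OUT={b:+, c:+; rest ⊤}
  B1:   IN={b:+, c:+; rest ⊤}   OUT={b:+, c:+; rest ⊤}
  B2:   IN={b:+, c:+; rest ⊤}   OUT={b:+, c:+, e:+; rest ⊤}
  B3:   IN={b:+, c:+, e:+; rest ⊤}   OUT={c:+, e:+; rest ⊤}
  B4:   IN={c:+; rest ⊤}   OUT={b:+, c:+; rest ⊤}
  B5:   IN={b:+, c:+; rest ⊤}   OUT={b:+, c:+; rest ⊤}
  B6:   IN={b:+, c:+; rest ⊤}   OUT={b:+, c:+; rest ⊤}

Merge at B6: IN[B6] = OUT[B4] ⊔ OUT[B5] = {a: ⊤, b: +, c: +, d: ⊤, e: ⊤, f: ⊤}
Applying B6's transfer function to that IN value gives OUT[B6] (row B6 above).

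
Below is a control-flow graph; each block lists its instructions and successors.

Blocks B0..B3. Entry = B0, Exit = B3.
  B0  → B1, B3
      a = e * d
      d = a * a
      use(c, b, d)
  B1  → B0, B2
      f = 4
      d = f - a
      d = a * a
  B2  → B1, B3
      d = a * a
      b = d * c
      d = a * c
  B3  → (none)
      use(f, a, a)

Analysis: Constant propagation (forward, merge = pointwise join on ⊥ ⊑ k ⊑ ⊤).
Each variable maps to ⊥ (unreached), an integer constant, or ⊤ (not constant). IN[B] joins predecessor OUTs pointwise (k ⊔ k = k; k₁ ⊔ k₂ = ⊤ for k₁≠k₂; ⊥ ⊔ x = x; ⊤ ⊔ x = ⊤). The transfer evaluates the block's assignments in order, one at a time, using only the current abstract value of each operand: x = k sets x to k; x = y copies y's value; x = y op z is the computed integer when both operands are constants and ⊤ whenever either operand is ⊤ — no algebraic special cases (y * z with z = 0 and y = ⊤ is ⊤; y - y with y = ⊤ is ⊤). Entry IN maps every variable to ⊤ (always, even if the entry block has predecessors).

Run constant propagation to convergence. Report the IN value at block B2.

Answer: {a: ⊤, b: ⊤, c: ⊤, d: ⊤, e: ⊤, f: 4}

Trace:
Converged values:
  B0:   IN=(all ⊤)   OUT=(all ⊤)
  B1:   IN=(all ⊤)   OUT={f:4; rest ⊤}
  B2:   IN={f:4; rest ⊤}   OUT={f:4; rest ⊤}
  B3:   IN=(all ⊤)   OUT=(all ⊤)

Merge at B2: IN[B2] = OUT[B1] = {a: ⊤, b: ⊤, c: ⊤, d: ⊤, e: ⊤, f: 4}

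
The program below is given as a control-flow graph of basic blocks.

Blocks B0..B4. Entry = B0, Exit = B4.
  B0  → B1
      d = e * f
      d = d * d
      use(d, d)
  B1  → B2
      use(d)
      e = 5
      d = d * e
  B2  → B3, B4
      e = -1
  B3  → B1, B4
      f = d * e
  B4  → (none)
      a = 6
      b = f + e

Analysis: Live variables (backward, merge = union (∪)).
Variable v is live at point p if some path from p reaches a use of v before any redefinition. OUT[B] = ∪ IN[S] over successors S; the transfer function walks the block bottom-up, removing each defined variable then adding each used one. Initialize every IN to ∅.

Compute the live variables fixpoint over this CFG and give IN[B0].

Per-block solution:
  B0:  IN={e, f}  OUT={d, f}
  B1:  IN={d, f}  OUT={d, f}
  B2:  IN={d, f}  OUT={d, e, f}
  B3:  IN={d, e}  OUT={d, e, f}
  B4:  IN={e, f}  OUT={}

Merge at B0: OUT[B0] = IN[B1] = {d, f}
Applying B0's transfer function to that OUT value gives IN[B0] (row B0 above).

Answer: {e, f}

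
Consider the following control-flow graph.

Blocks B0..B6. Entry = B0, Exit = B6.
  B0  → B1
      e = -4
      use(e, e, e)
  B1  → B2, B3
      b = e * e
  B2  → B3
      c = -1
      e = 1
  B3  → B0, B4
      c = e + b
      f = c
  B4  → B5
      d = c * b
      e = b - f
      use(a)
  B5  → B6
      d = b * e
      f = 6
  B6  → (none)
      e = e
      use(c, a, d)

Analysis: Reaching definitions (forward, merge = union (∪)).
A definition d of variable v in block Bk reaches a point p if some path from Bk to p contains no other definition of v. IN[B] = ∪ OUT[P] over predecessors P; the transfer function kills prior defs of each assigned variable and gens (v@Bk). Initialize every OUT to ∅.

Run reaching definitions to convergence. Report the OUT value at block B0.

Per-block solution:
  B0: | IN={b@B1, c@B3, e@B0, e@B2, f@B3} | OUT={b@B1, c@B3, e@B0, f@B3}
  B1: | IN={b@B1, c@B3, e@B0, f@B3} | OUT={b@B1, c@B3, e@B0, f@B3}
  B2: | IN={b@B1, c@B3, e@B0, f@B3} | OUT={b@B1, c@B2, e@B2, f@B3}
  B3: | IN={b@B1, c@B2, c@B3, e@B0, e@B2, f@B3} | OUT={b@B1, c@B3, e@B0, e@B2, f@B3}
  B4: | IN={b@B1, c@B3, e@B0, e@B2, f@B3} | OUT={b@B1, c@B3, d@B4, e@B4, f@B3}
  B5: | IN={b@B1, c@B3, d@B4, e@B4, f@B3} | OUT={b@B1, c@B3, d@B5, e@B4, f@B5}
  B6: | IN={b@B1, c@B3, d@B5, e@B4, f@B5} | OUT={b@B1, c@B3, d@B5, e@B6, f@B5}

Merge at B0 (entry node, so the boundary value {} is joined with the incoming edge(s)): IN[B0] = {} ⊔ OUT[B3] = {b@B1, c@B3, e@B0, e@B2, f@B3}
Applying B0's transfer function to that IN value gives OUT[B0] (row B0 above).

Answer: {b@B1, c@B3, e@B0, f@B3}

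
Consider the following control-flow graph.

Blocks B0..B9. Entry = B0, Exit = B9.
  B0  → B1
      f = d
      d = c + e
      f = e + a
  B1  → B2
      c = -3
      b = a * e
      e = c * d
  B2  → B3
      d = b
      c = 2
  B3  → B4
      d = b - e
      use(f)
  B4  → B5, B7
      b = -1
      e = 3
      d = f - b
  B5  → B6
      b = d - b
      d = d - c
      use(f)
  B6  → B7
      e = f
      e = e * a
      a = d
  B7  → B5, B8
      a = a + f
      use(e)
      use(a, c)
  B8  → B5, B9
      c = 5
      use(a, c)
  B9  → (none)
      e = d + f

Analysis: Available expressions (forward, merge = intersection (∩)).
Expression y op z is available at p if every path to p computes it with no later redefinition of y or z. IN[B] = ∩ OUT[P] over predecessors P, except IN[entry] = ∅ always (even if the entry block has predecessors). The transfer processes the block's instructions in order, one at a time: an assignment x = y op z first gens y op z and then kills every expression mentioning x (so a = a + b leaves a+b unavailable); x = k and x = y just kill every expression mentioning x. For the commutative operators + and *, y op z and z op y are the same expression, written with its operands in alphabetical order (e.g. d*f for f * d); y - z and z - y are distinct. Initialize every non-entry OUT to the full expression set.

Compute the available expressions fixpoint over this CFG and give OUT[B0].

Answer: {a+e, c+e}

Derivation:
Converged values:
  B0:  IN={}  OUT={a+e, c+e}
  B1:  IN={a+e, c+e}  OUT={c*d}
  B2:  IN={c*d}  OUT={}
  B3:  IN={}  OUT={b-e}
  B4:  IN={b-e}  OUT={f-b}
  B5:  IN={}  OUT={}
  B6:  IN={}  OUT={}
  B7:  IN={}  OUT={}
  B8:  IN={}  OUT={}
  B9:  IN={}  OUT={d+f}

B0 is the boundary node: IN[B0] = {}
Applying B0's transfer function to that IN value gives OUT[B0] (row B0 above).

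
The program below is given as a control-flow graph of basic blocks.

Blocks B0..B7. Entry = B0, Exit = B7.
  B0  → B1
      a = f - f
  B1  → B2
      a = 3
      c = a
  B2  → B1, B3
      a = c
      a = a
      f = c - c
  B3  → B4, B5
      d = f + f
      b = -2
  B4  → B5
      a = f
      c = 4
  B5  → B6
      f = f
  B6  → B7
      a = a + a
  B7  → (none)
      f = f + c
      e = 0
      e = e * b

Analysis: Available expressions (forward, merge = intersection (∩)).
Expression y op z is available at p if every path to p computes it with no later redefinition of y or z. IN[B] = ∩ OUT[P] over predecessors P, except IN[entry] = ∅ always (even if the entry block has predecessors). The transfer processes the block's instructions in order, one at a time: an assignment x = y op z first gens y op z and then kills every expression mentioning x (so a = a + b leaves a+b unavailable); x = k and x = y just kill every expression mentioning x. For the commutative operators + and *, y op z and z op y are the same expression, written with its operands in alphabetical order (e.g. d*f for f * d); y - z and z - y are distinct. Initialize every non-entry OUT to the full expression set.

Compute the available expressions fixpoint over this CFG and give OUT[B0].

Answer: {f-f}

Working:
Converged values:
  B0:   IN={}   OUT={f-f}
  B1:   IN={}   OUT={}
  B2:   IN={}   OUT={c-c}
  B3:   IN={c-c}   OUT={c-c, f+f}
  B4:   IN={c-c, f+f}   OUT={f+f}
  B5:   IN={f+f}   OUT={}
  B6:   IN={}   OUT={}
  B7:   IN={}   OUT={}

B0 is the boundary node: IN[B0] = {}
Applying B0's transfer function to that IN value gives OUT[B0] (row B0 above).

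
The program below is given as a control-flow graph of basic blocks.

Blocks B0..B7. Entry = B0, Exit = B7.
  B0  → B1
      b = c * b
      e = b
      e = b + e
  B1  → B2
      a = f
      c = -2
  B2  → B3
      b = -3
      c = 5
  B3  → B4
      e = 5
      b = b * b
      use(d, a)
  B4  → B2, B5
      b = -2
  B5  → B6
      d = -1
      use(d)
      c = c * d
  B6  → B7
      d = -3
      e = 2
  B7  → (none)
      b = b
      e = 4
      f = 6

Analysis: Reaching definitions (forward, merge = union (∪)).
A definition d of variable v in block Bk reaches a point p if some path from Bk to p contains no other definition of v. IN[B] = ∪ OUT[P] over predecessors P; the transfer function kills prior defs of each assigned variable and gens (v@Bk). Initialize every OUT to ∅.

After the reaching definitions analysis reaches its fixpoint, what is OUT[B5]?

Converged values:
  B0: | IN={} | OUT={b@B0, e@B0}
  B1: | IN={b@B0, e@B0} | OUT={a@B1, b@B0, c@B1, e@B0}
  B2: | IN={a@B1, b@B0, b@B4, c@B1, c@B2, e@B0, e@B3} | OUT={a@B1, b@B2, c@B2, e@B0, e@B3}
  B3: | IN={a@B1, b@B2, c@B2, e@B0, e@B3} | OUT={a@B1, b@B3, c@B2, e@B3}
  B4: | IN={a@B1, b@B3, c@B2, e@B3} | OUT={a@B1, b@B4, c@B2, e@B3}
  B5: | IN={a@B1, b@B4, c@B2, e@B3} | OUT={a@B1, b@B4, c@B5, d@B5, e@B3}
  B6: | IN={a@B1, b@B4, c@B5, d@B5, e@B3} | OUT={a@B1, b@B4, c@B5, d@B6, e@B6}
  B7: | IN={a@B1, b@B4, c@B5, d@B6, e@B6} | OUT={a@B1, b@B7, c@B5, d@B6, e@B7, f@B7}

Merge at B5: IN[B5] = OUT[B4] = {a@B1, b@B4, c@B2, e@B3}
Applying B5's transfer function to that IN value gives OUT[B5] (row B5 above).

Answer: {a@B1, b@B4, c@B5, d@B5, e@B3}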